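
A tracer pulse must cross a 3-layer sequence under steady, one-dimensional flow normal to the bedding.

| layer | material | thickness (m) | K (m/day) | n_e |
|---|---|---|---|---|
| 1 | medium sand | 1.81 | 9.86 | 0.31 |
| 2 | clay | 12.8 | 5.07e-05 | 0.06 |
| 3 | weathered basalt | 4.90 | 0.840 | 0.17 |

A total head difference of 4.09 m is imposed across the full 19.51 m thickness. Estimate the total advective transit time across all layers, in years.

365

With flow normal to the layers, continuity requires the same specific discharge q through every layer.
Σ(b_i/K_i) = 1.81/9.86 + 12.8/5.07e-05 + 4.90/0.840 = 2.525e+05 d.
q = Δh / Σ(b_i/K_i) = 4.09 / 2.525e+05 = 1.620e-05 m/day.
In each layer the seepage velocity is v_i = q/n_i, so the layer transit time is t_i = b_i·n_i / q:
  layer 1 (medium sand): t_1 = 1.81 × 0.31 / 1.620e-05 = 34636 d
  layer 2 (clay): t_2 = 12.8 × 0.06 / 1.620e-05 = 47408 d
  layer 3 (weathered basalt): t_3 = 4.90 × 0.17 / 1.620e-05 = 51420 d
Total t = Σ t_i = 1.335e+05 days = 365.4 years.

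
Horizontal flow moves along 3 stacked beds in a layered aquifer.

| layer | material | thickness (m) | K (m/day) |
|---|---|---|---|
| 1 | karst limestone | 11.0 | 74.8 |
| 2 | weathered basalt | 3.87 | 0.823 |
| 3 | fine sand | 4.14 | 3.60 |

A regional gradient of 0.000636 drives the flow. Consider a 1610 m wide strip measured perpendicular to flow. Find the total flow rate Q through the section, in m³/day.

Flow is parallel to layering, so each bed carries its own Darcy discharge and the transmissivities add.
Σ(K_i·b_i) = 74.8×11.0 + 0.823×3.87 + 3.60×4.14 = 840.9 m²/day.
Hydraulic gradient i = 0.000636.
Q = Σ(K_i·b_i) · W · i = 840.9 × 1610 × 0.0006360 = 861.0 m³/day.

861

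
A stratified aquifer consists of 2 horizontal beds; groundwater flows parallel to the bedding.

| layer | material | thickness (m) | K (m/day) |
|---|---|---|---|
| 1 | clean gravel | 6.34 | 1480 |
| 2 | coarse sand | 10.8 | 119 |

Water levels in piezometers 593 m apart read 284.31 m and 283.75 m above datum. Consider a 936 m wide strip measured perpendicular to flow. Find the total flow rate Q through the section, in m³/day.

Flow is parallel to layering, so each bed carries its own Darcy discharge and the transmissivities add.
Σ(K_i·b_i) = 1480×6.34 + 119×10.8 = 10668 m²/day.
Hydraulic gradient i = (284.31 − 283.75) / 593 = 0.56 / 593 = 0.0009444.
Q = Σ(K_i·b_i) · W · i = 10668 × 936 × 0.0009444 = 9430 m³/day.

9430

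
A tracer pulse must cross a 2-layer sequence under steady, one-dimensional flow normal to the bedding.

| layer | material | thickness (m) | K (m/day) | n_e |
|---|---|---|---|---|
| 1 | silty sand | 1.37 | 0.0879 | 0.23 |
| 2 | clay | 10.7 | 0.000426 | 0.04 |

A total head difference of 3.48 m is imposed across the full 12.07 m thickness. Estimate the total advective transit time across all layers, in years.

14.7

With flow normal to the layers, continuity requires the same specific discharge q through every layer.
Σ(b_i/K_i) = 1.37/0.0879 + 10.7/0.000426 = 25133 d.
q = Δh / Σ(b_i/K_i) = 3.48 / 25133 = 0.0001385 m/day.
In each layer the seepage velocity is v_i = q/n_i, so the layer transit time is t_i = b_i·n_i / q:
  layer 1 (silty sand): t_1 = 1.37 × 0.23 / 0.0001385 = 2276 d
  layer 2 (clay): t_2 = 10.7 × 0.04 / 0.0001385 = 3091 d
Total t = Σ t_i = 5367 days = 14.69 years.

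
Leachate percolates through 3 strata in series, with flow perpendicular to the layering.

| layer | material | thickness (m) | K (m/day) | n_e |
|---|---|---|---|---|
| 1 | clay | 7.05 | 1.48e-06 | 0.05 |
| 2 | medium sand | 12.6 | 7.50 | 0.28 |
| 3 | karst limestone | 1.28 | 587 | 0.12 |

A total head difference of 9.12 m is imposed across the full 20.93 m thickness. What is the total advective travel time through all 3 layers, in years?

5770

With flow normal to the layers, continuity requires the same specific discharge q through every layer.
Σ(b_i/K_i) = 7.05/1.48e-06 + 12.6/7.50 + 1.28/587 = 4.764e+06 d.
q = Δh / Σ(b_i/K_i) = 9.12 / 4.764e+06 = 1.915e-06 m/day.
In each layer the seepage velocity is v_i = q/n_i, so the layer transit time is t_i = b_i·n_i / q:
  layer 1 (clay): t_1 = 7.05 × 0.05 / 1.915e-06 = 1.841e+05 d
  layer 2 (medium sand): t_2 = 12.6 × 0.28 / 1.915e-06 = 1.843e+06 d
  layer 3 (karst limestone): t_3 = 1.28 × 0.12 / 1.915e-06 = 80228 d
Total t = Σ t_i = 2.107e+06 days = 5769 years.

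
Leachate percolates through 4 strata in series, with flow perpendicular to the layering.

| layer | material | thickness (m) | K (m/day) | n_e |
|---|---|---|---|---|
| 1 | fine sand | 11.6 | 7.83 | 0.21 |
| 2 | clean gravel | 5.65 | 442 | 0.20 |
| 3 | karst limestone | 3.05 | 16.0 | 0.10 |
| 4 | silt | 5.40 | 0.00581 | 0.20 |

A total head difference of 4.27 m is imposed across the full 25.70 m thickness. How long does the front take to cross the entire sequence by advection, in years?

With flow normal to the layers, continuity requires the same specific discharge q through every layer.
Σ(b_i/K_i) = 11.6/7.83 + 5.65/442 + 3.05/16.0 + 5.40/0.00581 = 931.1 d.
q = Δh / Σ(b_i/K_i) = 4.27 / 931.1 = 0.004586 m/day.
In each layer the seepage velocity is v_i = q/n_i, so the layer transit time is t_i = b_i·n_i / q:
  layer 1 (fine sand): t_1 = 11.6 × 0.21 / 0.004586 = 531.2 d
  layer 2 (clean gravel): t_2 = 5.65 × 0.20 / 0.004586 = 246.4 d
  layer 3 (karst limestone): t_3 = 3.05 × 0.10 / 0.004586 = 66.51 d
  layer 4 (silt): t_4 = 5.40 × 0.20 / 0.004586 = 235.5 d
Total t = Σ t_i = 1080 days = 2.956 years.

2.96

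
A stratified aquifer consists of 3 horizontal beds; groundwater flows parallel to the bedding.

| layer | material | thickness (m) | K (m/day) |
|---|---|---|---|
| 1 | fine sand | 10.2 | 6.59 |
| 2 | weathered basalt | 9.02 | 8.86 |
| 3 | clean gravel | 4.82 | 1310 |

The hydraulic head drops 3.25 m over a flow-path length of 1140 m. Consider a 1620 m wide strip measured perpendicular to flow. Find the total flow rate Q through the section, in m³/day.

Flow is parallel to layering, so each bed carries its own Darcy discharge and the transmissivities add.
Σ(K_i·b_i) = 6.59×10.2 + 8.86×9.02 + 1310×4.82 = 6461 m²/day.
Hydraulic gradient i = Δh / L = 3.25 / 1140 = 0.002851.
Q = Σ(K_i·b_i) · W · i = 6461 × 1620 × 0.002851 = 29841 m³/day.

29800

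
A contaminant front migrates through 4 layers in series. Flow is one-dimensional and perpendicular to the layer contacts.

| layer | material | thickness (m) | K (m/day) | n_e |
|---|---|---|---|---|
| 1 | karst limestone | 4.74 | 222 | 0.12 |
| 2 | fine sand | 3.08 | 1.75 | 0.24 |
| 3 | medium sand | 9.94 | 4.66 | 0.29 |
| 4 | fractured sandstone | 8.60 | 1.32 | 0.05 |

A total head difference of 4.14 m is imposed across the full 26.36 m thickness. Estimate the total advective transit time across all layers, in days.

With flow normal to the layers, continuity requires the same specific discharge q through every layer.
Σ(b_i/K_i) = 4.74/222 + 3.08/1.75 + 9.94/4.66 + 8.60/1.32 = 10.43 d.
q = Δh / Σ(b_i/K_i) = 4.14 / 10.43 = 0.3969 m/day.
In each layer the seepage velocity is v_i = q/n_i, so the layer transit time is t_i = b_i·n_i / q:
  layer 1 (karst limestone): t_1 = 4.74 × 0.12 / 0.3969 = 1.433 d
  layer 2 (fine sand): t_2 = 3.08 × 0.24 / 0.3969 = 1.862 d
  layer 3 (medium sand): t_3 = 9.94 × 0.29 / 0.3969 = 7.262 d
  layer 4 (fractured sandstone): t_4 = 8.60 × 0.05 / 0.3969 = 1.083 d
Total t = Σ t_i = 11.64 days.

11.6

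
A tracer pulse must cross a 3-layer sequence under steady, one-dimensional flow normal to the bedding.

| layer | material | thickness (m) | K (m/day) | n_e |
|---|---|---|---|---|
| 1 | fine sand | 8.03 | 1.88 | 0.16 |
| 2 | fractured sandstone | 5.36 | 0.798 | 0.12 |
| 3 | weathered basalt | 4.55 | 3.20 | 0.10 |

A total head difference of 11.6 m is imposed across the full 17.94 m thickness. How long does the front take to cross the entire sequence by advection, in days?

2.55

With flow normal to the layers, continuity requires the same specific discharge q through every layer.
Σ(b_i/K_i) = 8.03/1.88 + 5.36/0.798 + 4.55/3.20 = 12.41 d.
q = Δh / Σ(b_i/K_i) = 11.6 / 12.41 = 0.9347 m/day.
In each layer the seepage velocity is v_i = q/n_i, so the layer transit time is t_i = b_i·n_i / q:
  layer 1 (fine sand): t_1 = 8.03 × 0.16 / 0.9347 = 1.375 d
  layer 2 (fractured sandstone): t_2 = 5.36 × 0.12 / 0.9347 = 0.6881 d
  layer 3 (weathered basalt): t_3 = 4.55 × 0.10 / 0.9347 = 0.4868 d
Total t = Σ t_i = 2.549 days.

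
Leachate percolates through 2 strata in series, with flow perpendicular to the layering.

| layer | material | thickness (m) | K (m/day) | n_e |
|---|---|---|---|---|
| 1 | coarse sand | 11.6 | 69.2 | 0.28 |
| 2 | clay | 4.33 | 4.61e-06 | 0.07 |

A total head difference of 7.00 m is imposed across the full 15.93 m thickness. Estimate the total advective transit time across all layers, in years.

With flow normal to the layers, continuity requires the same specific discharge q through every layer.
Σ(b_i/K_i) = 11.6/69.2 + 4.33/4.61e-06 = 9.393e+05 d.
q = Δh / Σ(b_i/K_i) = 7.00 / 9.393e+05 = 7.453e-06 m/day.
In each layer the seepage velocity is v_i = q/n_i, so the layer transit time is t_i = b_i·n_i / q:
  layer 1 (coarse sand): t_1 = 11.6 × 0.28 / 7.453e-06 = 4.358e+05 d
  layer 2 (clay): t_2 = 4.33 × 0.07 / 7.453e-06 = 40670 d
Total t = Σ t_i = 4.765e+05 days = 1305 years.

1300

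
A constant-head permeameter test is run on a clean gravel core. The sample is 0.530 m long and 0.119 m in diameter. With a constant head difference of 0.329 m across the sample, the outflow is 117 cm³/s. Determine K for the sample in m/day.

1460

Cross-sectional area A = π·(d/2)² = π × (0.119/2)² = 0.01112 m².
Convert discharge: 117 cm³/s = 0.0001170 m³/s.
Darcy's law rearranged: K = Q·L / (A·Δh) = 0.0001170 × 0.530 / (0.01112 × 0.329) = 0.01695 m/s = 1464 m/day.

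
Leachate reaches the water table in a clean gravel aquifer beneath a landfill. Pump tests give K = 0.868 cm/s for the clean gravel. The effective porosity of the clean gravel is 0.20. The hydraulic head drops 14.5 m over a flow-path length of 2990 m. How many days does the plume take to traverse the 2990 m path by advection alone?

164

Convert K: 0.868 cm/s × 864 = 750.0 m/day.
Hydraulic gradient i = Δh / L = 14.5 / 2990 = 0.004849.
Darcy flux q = K · i = 750.0 × 0.004849 = 3.637 m/day.
Seepage velocity v = q / n_e = 3.637 / 0.20 = 18.18 m/day.
Travel time t = L / v = 2990 / 18.18 = 164.4 days.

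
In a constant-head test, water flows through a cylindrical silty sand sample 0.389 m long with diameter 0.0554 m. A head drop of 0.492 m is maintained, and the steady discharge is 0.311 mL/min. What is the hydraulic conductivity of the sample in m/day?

Cross-sectional area A = π·(d/2)² = π × (0.0554/2)² = 0.002411 m².
Convert discharge: 0.311 mL/min = 5.183e-09 m³/s.
Darcy's law rearranged: K = Q·L / (A·Δh) = 5.183e-09 × 0.389 / (0.002411 × 0.492) = 1.700e-06 m/s = 0.1469 m/day.

0.147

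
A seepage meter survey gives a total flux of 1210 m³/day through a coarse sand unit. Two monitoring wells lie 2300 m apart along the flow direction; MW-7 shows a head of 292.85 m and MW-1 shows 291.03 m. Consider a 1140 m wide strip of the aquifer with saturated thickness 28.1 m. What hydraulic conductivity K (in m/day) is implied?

Cross-sectional area A = 1140 × 28.1 = 32034 m².
Hydraulic gradient i = (292.85 − 291.03) / 2300 = 1.82 / 2300 = 0.0007913.
From Q = K·A·i, K = Q / (A·i) = 1210 / (32034 × 0.0007913) = 47.73 m/day.

47.7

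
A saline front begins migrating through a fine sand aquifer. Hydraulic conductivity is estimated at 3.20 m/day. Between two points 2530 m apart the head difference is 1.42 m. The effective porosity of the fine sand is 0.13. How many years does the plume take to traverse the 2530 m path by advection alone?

Hydraulic gradient i = Δh / L = 1.42 / 2530 = 0.0005613.
Darcy flux q = K · i = 3.200 × 0.0005613 = 0.001796 m/day.
Seepage velocity v = q / n_e = 0.001796 / 0.13 = 0.01382 m/day.
Travel time t = L / v = 2530 / 0.01382 = 1.831e+05 days = 501.4 years.

501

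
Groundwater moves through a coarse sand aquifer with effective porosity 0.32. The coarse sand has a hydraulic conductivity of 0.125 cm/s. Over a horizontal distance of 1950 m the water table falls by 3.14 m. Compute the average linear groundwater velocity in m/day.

Convert K: 0.125 cm/s × 864 = 108.0 m/day.
Hydraulic gradient i = Δh / L = 3.14 / 1950 = 0.001610.
Darcy flux q = K · i = 108.0 × 0.001610 = 0.1739 m/day.
Seepage velocity v = q / n_e = 0.1739 / 0.32 = 0.5435 m/day.

0.543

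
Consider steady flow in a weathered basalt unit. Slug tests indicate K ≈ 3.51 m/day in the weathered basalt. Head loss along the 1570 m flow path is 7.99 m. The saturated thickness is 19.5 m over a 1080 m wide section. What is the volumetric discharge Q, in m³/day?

Cross-sectional area A = 1080 × 19.5 = 21060 m².
Hydraulic gradient i = Δh / L = 7.99 / 1570 = 0.005089.
Darcy's law: Q = K · A · i = 3.510 × 21060 × 0.005089 = 376.2 m³/day.

376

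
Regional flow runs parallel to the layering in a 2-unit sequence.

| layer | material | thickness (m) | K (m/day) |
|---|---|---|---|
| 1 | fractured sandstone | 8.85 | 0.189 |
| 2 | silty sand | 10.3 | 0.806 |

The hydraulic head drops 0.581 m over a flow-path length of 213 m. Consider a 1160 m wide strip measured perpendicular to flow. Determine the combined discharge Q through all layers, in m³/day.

Flow is parallel to layering, so each bed carries its own Darcy discharge and the transmissivities add.
Σ(K_i·b_i) = 0.189×8.85 + 0.806×10.3 = 9.974 m²/day.
Hydraulic gradient i = Δh / L = 0.581 / 213 = 0.002728.
Q = Σ(K_i·b_i) · W · i = 9.974 × 1160 × 0.002728 = 31.56 m³/day.

31.6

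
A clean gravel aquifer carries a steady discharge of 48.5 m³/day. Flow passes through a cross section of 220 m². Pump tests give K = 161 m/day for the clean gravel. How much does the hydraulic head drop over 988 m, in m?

1.35

From Q = K·A·i, i = Q / (K·A) = 48.5 / (161.0 × 220.0) = 0.001369.
Head loss Δh = i · L = 0.001369 × 988 = 1.353 m.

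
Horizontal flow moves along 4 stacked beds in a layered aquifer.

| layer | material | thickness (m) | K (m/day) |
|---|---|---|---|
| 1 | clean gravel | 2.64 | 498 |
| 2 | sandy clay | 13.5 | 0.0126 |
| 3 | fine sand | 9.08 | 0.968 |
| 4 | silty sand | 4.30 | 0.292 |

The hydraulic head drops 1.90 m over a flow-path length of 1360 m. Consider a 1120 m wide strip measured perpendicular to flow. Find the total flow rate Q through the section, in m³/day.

2070

Flow is parallel to layering, so each bed carries its own Darcy discharge and the transmissivities add.
Σ(K_i·b_i) = 498×2.64 + 0.0126×13.5 + 0.968×9.08 + 0.292×4.30 = 1325 m²/day.
Hydraulic gradient i = Δh / L = 1.90 / 1360 = 0.001397.
Q = Σ(K_i·b_i) · W · i = 1325 × 1120 × 0.001397 = 2073 m³/day.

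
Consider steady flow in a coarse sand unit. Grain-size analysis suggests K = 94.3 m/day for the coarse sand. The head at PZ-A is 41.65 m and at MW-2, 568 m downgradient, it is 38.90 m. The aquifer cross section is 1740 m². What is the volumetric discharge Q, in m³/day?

794

Hydraulic gradient i = (41.65 − 38.90) / 568 = 2.75 / 568 = 0.004842.
Darcy's law: Q = K · A · i = 94.30 × 1740 × 0.004842 = 794.4 m³/day.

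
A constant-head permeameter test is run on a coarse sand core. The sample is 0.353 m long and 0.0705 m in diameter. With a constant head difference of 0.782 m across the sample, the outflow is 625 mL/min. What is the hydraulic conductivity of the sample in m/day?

104

Cross-sectional area A = π·(d/2)² = π × (0.0705/2)² = 0.003904 m².
Convert discharge: 625 mL/min = 1.042e-05 m³/s.
Darcy's law rearranged: K = Q·L / (A·Δh) = 1.042e-05 × 0.353 / (0.003904 × 0.782) = 0.001205 m/s = 104.1 m/day.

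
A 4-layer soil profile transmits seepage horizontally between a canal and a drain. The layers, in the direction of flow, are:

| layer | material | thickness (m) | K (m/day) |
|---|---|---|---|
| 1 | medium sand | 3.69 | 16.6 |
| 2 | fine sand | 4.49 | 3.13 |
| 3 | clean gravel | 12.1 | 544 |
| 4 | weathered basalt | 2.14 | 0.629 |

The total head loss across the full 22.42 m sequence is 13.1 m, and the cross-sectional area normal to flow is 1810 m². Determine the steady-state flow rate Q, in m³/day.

Flow is perpendicular to layering, so the layers act in series and the equivalent K is the thickness-weighted harmonic mean.
Total thickness L = 3.69 + 4.49 + 12.1 + 2.14 = 22.42 m.
Σ(b_i/K_i) = 3.69/16.6 + 4.49/3.13 + 12.1/544 + 2.14/0.629 = 5.081 d.
K_eq = L / Σ(b_i/K_i) = 22.42 / 5.081 = 4.412 m/day.
Q = K_eq · A · (Δh/L) = 4.412 × 1810 × (13.1/22.42) = 4666 m³/day.

4670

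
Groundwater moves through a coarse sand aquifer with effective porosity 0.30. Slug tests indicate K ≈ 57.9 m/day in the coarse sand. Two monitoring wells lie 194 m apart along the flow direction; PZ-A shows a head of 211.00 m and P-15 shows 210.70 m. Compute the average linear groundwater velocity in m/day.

0.298

Hydraulic gradient i = (211.00 − 210.70) / 194 = 0.3 / 194 = 0.001546.
Darcy flux q = K · i = 57.90 × 0.001546 = 0.08954 m/day.
Seepage velocity v = q / n_e = 0.08954 / 0.30 = 0.2985 m/day.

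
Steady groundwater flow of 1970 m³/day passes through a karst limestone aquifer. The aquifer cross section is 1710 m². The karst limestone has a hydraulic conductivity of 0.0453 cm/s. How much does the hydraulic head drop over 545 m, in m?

16.0

Convert K: 0.0453 cm/s × 864 = 39.14 m/day.
From Q = K·A·i, i = Q / (K·A) = 1970 / (39.14 × 1710) = 0.02943.
Head loss Δh = i · L = 0.02943 × 545 = 16.04 m.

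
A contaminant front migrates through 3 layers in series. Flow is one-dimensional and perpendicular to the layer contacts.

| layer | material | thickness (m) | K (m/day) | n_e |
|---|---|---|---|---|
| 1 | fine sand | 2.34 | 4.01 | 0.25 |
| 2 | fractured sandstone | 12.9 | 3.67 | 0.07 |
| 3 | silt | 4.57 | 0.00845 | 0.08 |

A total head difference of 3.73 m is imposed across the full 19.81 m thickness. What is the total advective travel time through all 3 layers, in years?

0.741

With flow normal to the layers, continuity requires the same specific discharge q through every layer.
Σ(b_i/K_i) = 2.34/4.01 + 12.9/3.67 + 4.57/0.00845 = 544.9 d.
q = Δh / Σ(b_i/K_i) = 3.73 / 544.9 = 0.006845 m/day.
In each layer the seepage velocity is v_i = q/n_i, so the layer transit time is t_i = b_i·n_i / q:
  layer 1 (fine sand): t_1 = 2.34 × 0.25 / 0.006845 = 85.46 d
  layer 2 (fractured sandstone): t_2 = 12.9 × 0.07 / 0.006845 = 131.9 d
  layer 3 (silt): t_3 = 4.57 × 0.08 / 0.006845 = 53.41 d
Total t = Σ t_i = 270.8 days = 0.7414 years.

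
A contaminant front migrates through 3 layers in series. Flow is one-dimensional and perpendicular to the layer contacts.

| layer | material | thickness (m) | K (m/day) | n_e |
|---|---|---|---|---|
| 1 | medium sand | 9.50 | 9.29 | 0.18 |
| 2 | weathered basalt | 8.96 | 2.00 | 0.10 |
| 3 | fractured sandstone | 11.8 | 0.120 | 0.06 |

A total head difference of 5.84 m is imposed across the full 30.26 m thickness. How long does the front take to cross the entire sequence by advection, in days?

With flow normal to the layers, continuity requires the same specific discharge q through every layer.
Σ(b_i/K_i) = 9.50/9.29 + 8.96/2.00 + 11.8/0.120 = 103.8 d.
q = Δh / Σ(b_i/K_i) = 5.84 / 103.8 = 0.05624 m/day.
In each layer the seepage velocity is v_i = q/n_i, so the layer transit time is t_i = b_i·n_i / q:
  layer 1 (medium sand): t_1 = 9.50 × 0.18 / 0.05624 = 30.40 d
  layer 2 (weathered basalt): t_2 = 8.96 × 0.10 / 0.05624 = 15.93 d
  layer 3 (fractured sandstone): t_3 = 11.8 × 0.06 / 0.05624 = 12.59 d
Total t = Σ t_i = 58.92 days.

58.9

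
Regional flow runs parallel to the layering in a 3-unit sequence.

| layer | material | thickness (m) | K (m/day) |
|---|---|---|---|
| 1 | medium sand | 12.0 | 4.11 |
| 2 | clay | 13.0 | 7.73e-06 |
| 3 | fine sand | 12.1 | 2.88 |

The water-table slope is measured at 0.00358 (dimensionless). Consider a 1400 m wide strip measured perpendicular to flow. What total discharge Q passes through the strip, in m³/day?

422

Flow is parallel to layering, so each bed carries its own Darcy discharge and the transmissivities add.
Σ(K_i·b_i) = 4.11×12.0 + 7.73e-06×13.0 + 2.88×12.1 = 84.17 m²/day.
Hydraulic gradient i = 0.00358.
Q = Σ(K_i·b_i) · W · i = 84.17 × 1400 × 0.003580 = 421.9 m³/day.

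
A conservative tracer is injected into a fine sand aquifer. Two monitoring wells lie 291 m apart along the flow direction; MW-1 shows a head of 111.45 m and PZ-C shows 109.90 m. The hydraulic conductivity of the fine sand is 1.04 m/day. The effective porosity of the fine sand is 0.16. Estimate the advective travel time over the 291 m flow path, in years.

Hydraulic gradient i = (111.45 − 109.90) / 291 = 1.55 / 291 = 0.005326.
Darcy flux q = K · i = 1.040 × 0.005326 = 0.005540 m/day.
Seepage velocity v = q / n_e = 0.005540 / 0.16 = 0.03462 m/day.
Travel time t = L / v = 291 / 0.03462 = 8405 days = 23.01 years.

23.0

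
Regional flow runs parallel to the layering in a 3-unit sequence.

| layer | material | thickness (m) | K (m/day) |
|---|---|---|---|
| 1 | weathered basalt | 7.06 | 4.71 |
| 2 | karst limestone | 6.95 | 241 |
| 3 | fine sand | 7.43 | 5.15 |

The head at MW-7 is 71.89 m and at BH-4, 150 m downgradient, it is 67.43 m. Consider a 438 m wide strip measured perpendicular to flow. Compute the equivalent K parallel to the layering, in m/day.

Flow is parallel to layering, so each bed carries its own Darcy discharge and the transmissivities add.
Σ(K_i·b_i) = 4.71×7.06 + 241×6.95 + 5.15×7.43 = 1746 m²/day.
Total thickness b = 21.44 m, so K_eq = Σ(K_i·b_i)/b = 81.46 m/day.

81.5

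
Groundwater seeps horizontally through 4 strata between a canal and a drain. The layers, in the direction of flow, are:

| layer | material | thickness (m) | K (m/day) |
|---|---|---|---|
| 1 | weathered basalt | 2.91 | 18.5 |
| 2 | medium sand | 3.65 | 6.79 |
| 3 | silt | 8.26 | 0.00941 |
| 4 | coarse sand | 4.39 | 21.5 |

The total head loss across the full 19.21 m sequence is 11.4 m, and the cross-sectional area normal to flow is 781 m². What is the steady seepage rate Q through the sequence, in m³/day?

10.1

Flow is perpendicular to layering, so the layers act in series and the equivalent K is the thickness-weighted harmonic mean.
Total thickness L = 2.91 + 3.65 + 8.26 + 4.39 = 19.21 m.
Σ(b_i/K_i) = 2.91/18.5 + 3.65/6.79 + 8.26/0.00941 + 4.39/21.5 = 878.7 d.
K_eq = L / Σ(b_i/K_i) = 19.21 / 878.7 = 0.02186 m/day.
Q = K_eq · A · (Δh/L) = 0.02186 × 781 × (11.4/19.21) = 10.13 m³/day.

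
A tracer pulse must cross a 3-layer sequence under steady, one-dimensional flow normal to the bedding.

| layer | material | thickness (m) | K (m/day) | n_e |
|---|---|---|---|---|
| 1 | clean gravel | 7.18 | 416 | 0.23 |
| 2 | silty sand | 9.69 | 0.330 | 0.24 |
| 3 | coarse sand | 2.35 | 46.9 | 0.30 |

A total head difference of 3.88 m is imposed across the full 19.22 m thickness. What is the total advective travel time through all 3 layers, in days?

35.5

With flow normal to the layers, continuity requires the same specific discharge q through every layer.
Σ(b_i/K_i) = 7.18/416 + 9.69/0.330 + 2.35/46.9 = 29.43 d.
q = Δh / Σ(b_i/K_i) = 3.88 / 29.43 = 0.1318 m/day.
In each layer the seepage velocity is v_i = q/n_i, so the layer transit time is t_i = b_i·n_i / q:
  layer 1 (clean gravel): t_1 = 7.18 × 0.23 / 0.1318 = 12.53 d
  layer 2 (silty sand): t_2 = 9.69 × 0.24 / 0.1318 = 17.64 d
  layer 3 (coarse sand): t_3 = 2.35 × 0.30 / 0.1318 = 5.348 d
Total t = Σ t_i = 35.51 days.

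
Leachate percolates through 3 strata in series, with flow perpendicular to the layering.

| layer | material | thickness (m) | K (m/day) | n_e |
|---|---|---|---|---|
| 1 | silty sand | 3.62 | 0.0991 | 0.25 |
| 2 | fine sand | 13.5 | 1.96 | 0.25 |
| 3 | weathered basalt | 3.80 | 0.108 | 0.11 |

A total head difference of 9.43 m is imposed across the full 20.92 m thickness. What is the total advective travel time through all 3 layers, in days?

With flow normal to the layers, continuity requires the same specific discharge q through every layer.
Σ(b_i/K_i) = 3.62/0.0991 + 13.5/1.96 + 3.80/0.108 = 78.60 d.
q = Δh / Σ(b_i/K_i) = 9.43 / 78.60 = 0.1200 m/day.
In each layer the seepage velocity is v_i = q/n_i, so the layer transit time is t_i = b_i·n_i / q:
  layer 1 (silty sand): t_1 = 3.62 × 0.25 / 0.1200 = 7.543 d
  layer 2 (fine sand): t_2 = 13.5 × 0.25 / 0.1200 = 28.13 d
  layer 3 (weathered basalt): t_3 = 3.80 × 0.11 / 0.1200 = 3.484 d
Total t = Σ t_i = 39.16 days.

39.2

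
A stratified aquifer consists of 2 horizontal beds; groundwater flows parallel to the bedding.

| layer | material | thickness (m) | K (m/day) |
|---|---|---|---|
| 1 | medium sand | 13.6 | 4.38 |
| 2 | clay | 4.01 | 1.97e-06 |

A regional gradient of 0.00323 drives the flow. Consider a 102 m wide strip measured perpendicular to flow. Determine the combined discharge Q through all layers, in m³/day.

19.6

Flow is parallel to layering, so each bed carries its own Darcy discharge and the transmissivities add.
Σ(K_i·b_i) = 4.38×13.6 + 1.97e-06×4.01 = 59.57 m²/day.
Hydraulic gradient i = 0.00323.
Q = Σ(K_i·b_i) · W · i = 59.57 × 102 × 0.003230 = 19.63 m³/day.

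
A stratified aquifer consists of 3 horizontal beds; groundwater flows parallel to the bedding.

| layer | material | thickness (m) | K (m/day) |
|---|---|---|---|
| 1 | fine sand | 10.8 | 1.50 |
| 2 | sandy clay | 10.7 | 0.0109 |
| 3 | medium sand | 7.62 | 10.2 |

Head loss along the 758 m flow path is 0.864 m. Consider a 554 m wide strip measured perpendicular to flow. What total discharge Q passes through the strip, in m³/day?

Flow is parallel to layering, so each bed carries its own Darcy discharge and the transmissivities add.
Σ(K_i·b_i) = 1.50×10.8 + 0.0109×10.7 + 10.2×7.62 = 94.04 m²/day.
Hydraulic gradient i = Δh / L = 0.864 / 758 = 0.001140.
Q = Σ(K_i·b_i) · W · i = 94.04 × 554 × 0.001140 = 59.38 m³/day.

59.4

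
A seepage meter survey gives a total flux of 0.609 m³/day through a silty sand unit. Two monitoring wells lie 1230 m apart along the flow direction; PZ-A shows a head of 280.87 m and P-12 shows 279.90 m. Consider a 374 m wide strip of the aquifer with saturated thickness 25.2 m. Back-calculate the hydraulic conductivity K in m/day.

Cross-sectional area A = 374 × 25.2 = 9425 m².
Hydraulic gradient i = (280.87 − 279.90) / 1230 = 0.97 / 1230 = 0.0007886.
From Q = K·A·i, K = Q / (A·i) = 0.609 / (9425 × 0.0007886) = 0.08194 m/day.

0.0819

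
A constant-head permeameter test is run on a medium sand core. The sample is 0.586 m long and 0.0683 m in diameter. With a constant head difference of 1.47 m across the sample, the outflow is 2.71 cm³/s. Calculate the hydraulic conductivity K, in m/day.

25.5

Cross-sectional area A = π·(d/2)² = π × (0.0683/2)² = 0.003664 m².
Convert discharge: 2.71 cm³/s = 2.710e-06 m³/s.
Darcy's law rearranged: K = Q·L / (A·Δh) = 2.710e-06 × 0.586 / (0.003664 × 1.47) = 0.0002949 m/s = 25.48 m/day.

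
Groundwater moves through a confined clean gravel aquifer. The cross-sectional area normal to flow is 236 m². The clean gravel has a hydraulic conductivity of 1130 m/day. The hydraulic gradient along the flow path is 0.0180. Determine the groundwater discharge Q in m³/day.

4800

Hydraulic gradient i = 0.0180.
Darcy's law: Q = K · A · i = 1130 × 236.0 × 0.01800 = 4800 m³/day.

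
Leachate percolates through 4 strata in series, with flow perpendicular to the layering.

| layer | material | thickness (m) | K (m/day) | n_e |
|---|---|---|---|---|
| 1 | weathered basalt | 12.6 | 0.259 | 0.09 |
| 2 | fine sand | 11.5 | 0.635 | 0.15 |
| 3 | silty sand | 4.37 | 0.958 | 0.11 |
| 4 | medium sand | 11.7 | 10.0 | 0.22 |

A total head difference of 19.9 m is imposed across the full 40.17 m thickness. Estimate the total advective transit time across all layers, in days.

With flow normal to the layers, continuity requires the same specific discharge q through every layer.
Σ(b_i/K_i) = 12.6/0.259 + 11.5/0.635 + 4.37/0.958 + 11.7/10.0 = 72.49 d.
q = Δh / Σ(b_i/K_i) = 19.9 / 72.49 = 0.2745 m/day.
In each layer the seepage velocity is v_i = q/n_i, so the layer transit time is t_i = b_i·n_i / q:
  layer 1 (weathered basalt): t_1 = 12.6 × 0.09 / 0.2745 = 4.131 d
  layer 2 (fine sand): t_2 = 11.5 × 0.15 / 0.2745 = 6.284 d
  layer 3 (silty sand): t_3 = 4.37 × 0.11 / 0.2745 = 1.751 d
  layer 4 (medium sand): t_4 = 11.7 × 0.22 / 0.2745 = 9.376 d
Total t = Σ t_i = 21.54 days.

21.5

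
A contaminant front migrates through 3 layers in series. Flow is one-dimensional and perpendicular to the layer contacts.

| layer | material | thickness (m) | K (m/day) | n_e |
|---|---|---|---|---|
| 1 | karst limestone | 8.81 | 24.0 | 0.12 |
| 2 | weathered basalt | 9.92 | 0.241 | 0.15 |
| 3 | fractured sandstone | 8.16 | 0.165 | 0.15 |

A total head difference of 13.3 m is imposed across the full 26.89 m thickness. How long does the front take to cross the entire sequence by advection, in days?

25.8

With flow normal to the layers, continuity requires the same specific discharge q through every layer.
Σ(b_i/K_i) = 8.81/24.0 + 9.92/0.241 + 8.16/0.165 = 90.98 d.
q = Δh / Σ(b_i/K_i) = 13.3 / 90.98 = 0.1462 m/day.
In each layer the seepage velocity is v_i = q/n_i, so the layer transit time is t_i = b_i·n_i / q:
  layer 1 (karst limestone): t_1 = 8.81 × 0.12 / 0.1462 = 7.232 d
  layer 2 (weathered basalt): t_2 = 9.92 × 0.15 / 0.1462 = 10.18 d
  layer 3 (fractured sandstone): t_3 = 8.16 × 0.15 / 0.1462 = 8.373 d
Total t = Σ t_i = 25.78 days.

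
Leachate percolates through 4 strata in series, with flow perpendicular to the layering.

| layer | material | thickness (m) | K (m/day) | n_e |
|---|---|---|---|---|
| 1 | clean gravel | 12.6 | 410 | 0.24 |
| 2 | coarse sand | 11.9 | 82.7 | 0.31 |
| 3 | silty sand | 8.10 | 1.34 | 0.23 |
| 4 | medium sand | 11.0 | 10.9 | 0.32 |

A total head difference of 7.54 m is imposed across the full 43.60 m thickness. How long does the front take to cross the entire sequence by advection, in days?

11.6

With flow normal to the layers, continuity requires the same specific discharge q through every layer.
Σ(b_i/K_i) = 12.6/410 + 11.9/82.7 + 8.10/1.34 + 11.0/10.9 = 7.229 d.
q = Δh / Σ(b_i/K_i) = 7.54 / 7.229 = 1.043 m/day.
In each layer the seepage velocity is v_i = q/n_i, so the layer transit time is t_i = b_i·n_i / q:
  layer 1 (clean gravel): t_1 = 12.6 × 0.24 / 1.043 = 2.899 d
  layer 2 (coarse sand): t_2 = 11.9 × 0.31 / 1.043 = 3.537 d
  layer 3 (silty sand): t_3 = 8.10 × 0.23 / 1.043 = 1.786 d
  layer 4 (medium sand): t_4 = 11.0 × 0.32 / 1.043 = 3.375 d
Total t = Σ t_i = 11.60 days.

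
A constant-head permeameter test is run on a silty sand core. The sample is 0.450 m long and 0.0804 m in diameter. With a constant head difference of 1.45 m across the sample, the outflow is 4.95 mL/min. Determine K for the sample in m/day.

Cross-sectional area A = π·(d/2)² = π × (0.0804/2)² = 0.005077 m².
Convert discharge: 4.95 mL/min = 8.250e-08 m³/s.
Darcy's law rearranged: K = Q·L / (A·Δh) = 8.250e-08 × 0.450 / (0.005077 × 1.45) = 5.043e-06 m/s = 0.4357 m/day.

0.436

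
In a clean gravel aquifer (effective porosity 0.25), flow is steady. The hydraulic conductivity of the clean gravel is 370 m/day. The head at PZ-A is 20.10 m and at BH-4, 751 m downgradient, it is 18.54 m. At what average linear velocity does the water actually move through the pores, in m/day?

3.07

Hydraulic gradient i = (20.10 − 18.54) / 751 = 1.56 / 751 = 0.002077.
Darcy flux q = K · i = 370.0 × 0.002077 = 0.7686 m/day.
Seepage velocity v = q / n_e = 0.7686 / 0.25 = 3.074 m/day.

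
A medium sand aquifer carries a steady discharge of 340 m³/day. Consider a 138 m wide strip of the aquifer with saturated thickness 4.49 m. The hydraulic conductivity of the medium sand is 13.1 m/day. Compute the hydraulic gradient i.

Cross-sectional area A = 138 × 4.49 = 619.6 m².
From Q = K·A·i, i = Q / (K·A) = 340 / (13.10 × 619.6) = 0.04189.

0.0419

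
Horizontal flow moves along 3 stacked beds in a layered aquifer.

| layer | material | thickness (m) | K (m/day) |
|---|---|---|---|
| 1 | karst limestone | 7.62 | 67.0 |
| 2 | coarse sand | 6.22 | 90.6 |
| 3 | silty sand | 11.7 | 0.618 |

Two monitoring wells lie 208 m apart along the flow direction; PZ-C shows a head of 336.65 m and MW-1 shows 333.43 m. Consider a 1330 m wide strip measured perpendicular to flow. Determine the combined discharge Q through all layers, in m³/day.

Flow is parallel to layering, so each bed carries its own Darcy discharge and the transmissivities add.
Σ(K_i·b_i) = 67.0×7.62 + 90.6×6.22 + 0.618×11.7 = 1081 m²/day.
Hydraulic gradient i = (336.65 − 333.43) / 208 = 3.22 / 208 = 0.01548.
Q = Σ(K_i·b_i) · W · i = 1081 × 1330 × 0.01548 = 22263 m³/day.

22300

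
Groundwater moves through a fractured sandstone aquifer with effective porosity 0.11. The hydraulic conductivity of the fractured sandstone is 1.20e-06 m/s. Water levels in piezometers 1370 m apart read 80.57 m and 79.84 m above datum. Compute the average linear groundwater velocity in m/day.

Convert K: 1.20e-06 m/s × 86400 = 0.1037 m/day.
Hydraulic gradient i = (80.57 − 79.84) / 1370 = 0.73 / 1370 = 0.0005328.
Darcy flux q = K · i = 0.1037 × 0.0005328 = 5.525e-05 m/day.
Seepage velocity v = q / n_e = 5.525e-05 / 0.11 = 0.0005022 m/day.

0.000502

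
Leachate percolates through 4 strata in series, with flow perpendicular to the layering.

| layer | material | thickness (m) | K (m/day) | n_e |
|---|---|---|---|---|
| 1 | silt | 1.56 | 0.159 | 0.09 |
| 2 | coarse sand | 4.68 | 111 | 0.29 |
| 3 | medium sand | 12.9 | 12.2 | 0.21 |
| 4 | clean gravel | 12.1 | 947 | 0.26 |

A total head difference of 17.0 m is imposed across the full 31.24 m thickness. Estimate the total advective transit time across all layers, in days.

4.72

With flow normal to the layers, continuity requires the same specific discharge q through every layer.
Σ(b_i/K_i) = 1.56/0.159 + 4.68/111 + 12.9/12.2 + 12.1/947 = 10.92 d.
q = Δh / Σ(b_i/K_i) = 17.0 / 10.92 = 1.556 m/day.
In each layer the seepage velocity is v_i = q/n_i, so the layer transit time is t_i = b_i·n_i / q:
  layer 1 (silt): t_1 = 1.56 × 0.09 / 1.556 = 0.09022 d
  layer 2 (coarse sand): t_2 = 4.68 × 0.29 / 1.556 = 0.8721 d
  layer 3 (medium sand): t_3 = 12.9 × 0.21 / 1.556 = 1.741 d
  layer 4 (clean gravel): t_4 = 12.1 × 0.26 / 1.556 = 2.022 d
Total t = Σ t_i = 4.725 days.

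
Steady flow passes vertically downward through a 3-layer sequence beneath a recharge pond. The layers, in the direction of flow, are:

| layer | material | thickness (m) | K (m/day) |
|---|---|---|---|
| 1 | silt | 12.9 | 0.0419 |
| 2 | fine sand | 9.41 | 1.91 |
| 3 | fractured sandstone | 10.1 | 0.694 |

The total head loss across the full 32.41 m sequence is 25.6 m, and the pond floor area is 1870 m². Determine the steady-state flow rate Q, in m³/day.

Flow is perpendicular to layering, so the layers act in series and the equivalent K is the thickness-weighted harmonic mean.
Total thickness L = 12.9 + 9.41 + 10.1 = 32.41 m.
Σ(b_i/K_i) = 12.9/0.0419 + 9.41/1.91 + 10.1/0.694 = 327.4 d.
K_eq = L / Σ(b_i/K_i) = 32.41 / 327.4 = 0.09901 m/day.
Q = K_eq · A · (Δh/L) = 0.09901 × 1870 × (25.6/32.41) = 146.2 m³/day.

146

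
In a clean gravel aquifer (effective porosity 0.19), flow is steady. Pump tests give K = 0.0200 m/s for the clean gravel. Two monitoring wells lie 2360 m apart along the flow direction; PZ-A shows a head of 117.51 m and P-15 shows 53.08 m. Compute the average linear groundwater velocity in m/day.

Convert K: 0.0200 m/s × 86400 = 1728 m/day.
Hydraulic gradient i = (117.51 − 53.08) / 2360 = 64.43 / 2360 = 0.02730.
Darcy flux q = K · i = 1728 × 0.02730 = 47.18 m/day.
Seepage velocity v = q / n_e = 47.18 / 0.19 = 248.3 m/day.

248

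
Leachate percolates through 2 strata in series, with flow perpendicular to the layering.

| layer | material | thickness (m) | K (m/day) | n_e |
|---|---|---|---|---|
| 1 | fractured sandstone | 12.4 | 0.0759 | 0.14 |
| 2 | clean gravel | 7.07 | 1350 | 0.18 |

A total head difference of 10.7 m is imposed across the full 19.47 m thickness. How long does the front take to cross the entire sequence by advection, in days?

With flow normal to the layers, continuity requires the same specific discharge q through every layer.
Σ(b_i/K_i) = 12.4/0.0759 + 7.07/1350 = 163.4 d.
q = Δh / Σ(b_i/K_i) = 10.7 / 163.4 = 0.06549 m/day.
In each layer the seepage velocity is v_i = q/n_i, so the layer transit time is t_i = b_i·n_i / q:
  layer 1 (fractured sandstone): t_1 = 12.4 × 0.14 / 0.06549 = 26.51 d
  layer 2 (clean gravel): t_2 = 7.07 × 0.18 / 0.06549 = 19.43 d
Total t = Σ t_i = 45.94 days.

45.9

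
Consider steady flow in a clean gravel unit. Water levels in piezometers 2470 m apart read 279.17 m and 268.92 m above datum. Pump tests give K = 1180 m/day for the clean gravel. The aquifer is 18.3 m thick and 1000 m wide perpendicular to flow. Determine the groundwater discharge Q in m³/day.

Cross-sectional area A = 1000 × 18.3 = 18300 m².
Hydraulic gradient i = (279.17 − 268.92) / 2470 = 10.25 / 2470 = 0.004150.
Darcy's law: Q = K · A · i = 1180 × 18300 × 0.004150 = 89611 m³/day.

89600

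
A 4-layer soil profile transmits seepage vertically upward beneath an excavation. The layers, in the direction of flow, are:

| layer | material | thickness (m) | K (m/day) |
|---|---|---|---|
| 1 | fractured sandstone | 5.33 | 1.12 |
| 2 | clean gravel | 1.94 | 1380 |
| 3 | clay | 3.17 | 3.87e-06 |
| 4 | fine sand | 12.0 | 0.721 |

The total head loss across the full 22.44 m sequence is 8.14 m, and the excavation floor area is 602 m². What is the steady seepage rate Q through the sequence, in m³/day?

0.00598

Flow is perpendicular to layering, so the layers act in series and the equivalent K is the thickness-weighted harmonic mean.
Total thickness L = 5.33 + 1.94 + 3.17 + 12.0 = 22.44 m.
Σ(b_i/K_i) = 5.33/1.12 + 1.94/1380 + 3.17/3.87e-06 + 12.0/0.721 = 8.191e+05 d.
K_eq = L / Σ(b_i/K_i) = 22.44 / 8.191e+05 = 2.739e-05 m/day.
Q = K_eq · A · (Δh/L) = 2.739e-05 × 602 × (8.14/22.44) = 0.005982 m³/day.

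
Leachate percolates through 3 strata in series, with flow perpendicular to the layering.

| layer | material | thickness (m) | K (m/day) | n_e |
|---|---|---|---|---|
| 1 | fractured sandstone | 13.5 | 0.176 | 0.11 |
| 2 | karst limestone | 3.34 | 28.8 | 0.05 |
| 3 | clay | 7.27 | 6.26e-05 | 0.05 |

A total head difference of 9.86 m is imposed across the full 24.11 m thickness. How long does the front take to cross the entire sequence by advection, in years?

65.0

With flow normal to the layers, continuity requires the same specific discharge q through every layer.
Σ(b_i/K_i) = 13.5/0.176 + 3.34/28.8 + 7.27/6.26e-05 = 1.162e+05 d.
q = Δh / Σ(b_i/K_i) = 9.86 / 1.162e+05 = 8.485e-05 m/day.
In each layer the seepage velocity is v_i = q/n_i, so the layer transit time is t_i = b_i·n_i / q:
  layer 1 (fractured sandstone): t_1 = 13.5 × 0.11 / 8.485e-05 = 17502 d
  layer 2 (karst limestone): t_2 = 3.34 × 0.05 / 8.485e-05 = 1968 d
  layer 3 (clay): t_3 = 7.27 × 0.05 / 8.485e-05 = 4284 d
Total t = Σ t_i = 23755 days = 65.04 years.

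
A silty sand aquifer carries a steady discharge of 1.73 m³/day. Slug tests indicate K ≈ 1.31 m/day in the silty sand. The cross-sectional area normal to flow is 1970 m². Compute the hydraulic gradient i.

From Q = K·A·i, i = Q / (K·A) = 1.73 / (1.310 × 1970) = 0.0006704.

0.000670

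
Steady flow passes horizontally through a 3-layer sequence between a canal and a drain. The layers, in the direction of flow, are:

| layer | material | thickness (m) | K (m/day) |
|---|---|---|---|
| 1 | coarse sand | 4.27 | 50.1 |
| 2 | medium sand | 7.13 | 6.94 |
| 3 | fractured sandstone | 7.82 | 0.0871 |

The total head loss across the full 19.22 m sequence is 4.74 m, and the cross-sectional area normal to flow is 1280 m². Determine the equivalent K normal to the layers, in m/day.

Flow is perpendicular to layering, so the layers act in series and the equivalent K is the thickness-weighted harmonic mean.
Total thickness L = 4.27 + 7.13 + 7.82 = 19.22 m.
Σ(b_i/K_i) = 4.27/50.1 + 7.13/6.94 + 7.82/0.0871 = 90.89 d.
K_eq = L / Σ(b_i/K_i) = 19.22 / 90.89 = 0.2115 m/day.

0.211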